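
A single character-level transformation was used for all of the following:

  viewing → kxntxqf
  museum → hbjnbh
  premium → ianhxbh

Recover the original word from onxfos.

v(21)→k(10) and i(8)→x(23) fit y≡9x+3 (mod 26); the inverse of 9 mod 26 is 3. This is an affine cipher: with a=0,…,z=25, each position x becomes (9x+3) mod 26.
Decoding onxfos: o(14)→3·(14−3)≡7=h; n(13)→3·(13−3)≡4=e; x(23)→3·(23−3)≡8=i; f(5)→3·(5−3)≡6=g; o(14)→3·(14−3)≡7=h; s(18)→3·(18−3)≡19=t (all mod 26).

height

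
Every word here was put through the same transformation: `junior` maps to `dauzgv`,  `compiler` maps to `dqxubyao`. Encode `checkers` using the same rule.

edqwoqto

The output letters match the input read backwards, each shifted +12: junior reversed is roinuj. Read the word backwards and shift each letter +12.
For checkers: reverse → srekcehc; then shift: s+12=e, r+12=d, e+12=q, k+12=w, c+12=o, e+12=q, h+12=t, c+12=o.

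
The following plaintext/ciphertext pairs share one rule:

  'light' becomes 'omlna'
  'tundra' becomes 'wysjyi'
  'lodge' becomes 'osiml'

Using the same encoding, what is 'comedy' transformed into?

fsrkkg

In light: l→o is +3, i→m is +4, g→l is +5, h→n is +6 — the shift increases by 1 each position. Letter i (0-indexed) is shifted by i+3, so successive shifts are 3, 4, 5, ….
On comedy: c+3=f, o+4=s, m+5=r, e+6=k, d+7=k, y+8=g.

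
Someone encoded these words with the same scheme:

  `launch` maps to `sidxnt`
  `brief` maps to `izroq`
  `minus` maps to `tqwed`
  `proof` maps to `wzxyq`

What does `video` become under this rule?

In launch: l→s is +7, a→i is +8, u→d is +9, n→x is +10 — the shift increases by 1 each position. The shift increases by 1 at each position, starting from +7: 7, 8, 9, ….
Applying it to video: v+7=c, i+8=q, d+9=m, e+10=o, o+11=z.

cqmoz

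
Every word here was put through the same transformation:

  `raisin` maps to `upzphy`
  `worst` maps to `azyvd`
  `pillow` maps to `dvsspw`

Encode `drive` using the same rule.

lcpyk

The output letters match the input read backwards, each shifted +7: raisin reversed is nisiar. Two steps: reverse the string, then apply a Caesar shift of +7.
For drive: reverse → evird; then shift: e+7=l, v+7=c, i+7=p, r+7=y, d+7=k.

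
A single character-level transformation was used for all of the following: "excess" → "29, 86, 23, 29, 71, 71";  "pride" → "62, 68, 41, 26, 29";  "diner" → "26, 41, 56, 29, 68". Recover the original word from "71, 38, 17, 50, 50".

e(#5)→29 and x(#24)→86: differences scale by 3, so n = 3·pos + 14. The formula is n = 3×(alphabet index, a=1) + 14.
Reversing it on 71, 38, 17, 50, 50: 71→(71−14)÷3=19=s, 38→(38−14)÷3=8=h, 17→(17−14)÷3=1=a, 50→(50−14)÷3=12=l, 50→(50−14)÷3=12=l.

shall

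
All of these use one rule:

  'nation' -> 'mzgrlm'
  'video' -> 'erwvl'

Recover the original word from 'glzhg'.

Each pair mirrors across the alphabet (n↔m, a↔z, t↔g): positions sum to 25. Each letter is replaced by its mirror in the alphabet: a↔z, b↔y, c↔x, and so on (the Atbash cipher).
Decoding glzhg: g↔t, l↔o, z↔a, h↔s, g↔t.

toast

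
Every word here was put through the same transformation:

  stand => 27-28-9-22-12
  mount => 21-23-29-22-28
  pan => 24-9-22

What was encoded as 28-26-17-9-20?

trial

s is letter #19 and maps to 27: an offset of 8. The number is (letter's place in the alphabet, a=1) + 8.
Undoing it on 28-26-17-9-20: 28→(28−8)÷1=20=t, 26→(26−8)÷1=18=r, 17→(17−8)÷1=9=i, 9→(9−8)÷1=1=a, 20→(20−8)÷1=12=l.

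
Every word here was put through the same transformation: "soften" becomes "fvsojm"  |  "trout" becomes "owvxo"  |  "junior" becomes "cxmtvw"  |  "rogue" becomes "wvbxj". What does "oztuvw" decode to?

Treating letters as 0–25, the rule is x ↦ 9x + 25 (mod 26).
Decoding oztuvw: o(14)→3·(14−25)≡19=t; z(25)→3·(25−25)≡0=a; t(19)→3·(19−25)≡8=i; u(20)→3·(20−25)≡11=l; v(21)→3·(21−25)≡14=o; w(22)→3·(22−25)≡17=r (all mod 26).

tailor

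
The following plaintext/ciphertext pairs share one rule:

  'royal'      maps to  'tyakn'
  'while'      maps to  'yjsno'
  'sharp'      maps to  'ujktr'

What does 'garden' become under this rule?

Two shifts are in play — +10 for a/e/i/o/u, +2 for every other letter.
For garden: g(cons)+2=i, a(vowel)+10=k, r(cons)+2=t, d(cons)+2=f, e(vowel)+10=o, n(cons)+2=p.

iktfop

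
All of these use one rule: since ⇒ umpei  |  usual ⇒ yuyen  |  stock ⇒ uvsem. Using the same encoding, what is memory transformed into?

The shift depends on letter class: consonant s→u is +2, but vowel i→m is +4. Two shifts are in play — +4 for a/e/i/o/u, +2 for every other letter.
Applying it to memory: m(cons)+2=o, e(vowel)+4=i, m(cons)+2=o, o(vowel)+4=s, r(cons)+2=t, y(cons)+2=a.

oiosta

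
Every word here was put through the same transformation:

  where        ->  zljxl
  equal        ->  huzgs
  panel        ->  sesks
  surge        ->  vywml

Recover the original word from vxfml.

stage

In where: w→z is +3, h→l is +4, e→j is +5, r→x is +6 — the shift increases by 1 each position. The shift increases by 1 at each position, starting from +3: 3, 4, 5, ….
Reversing it on vxfml: v−3=s, x−4=t, f−5=a, m−6=g, l−7=e.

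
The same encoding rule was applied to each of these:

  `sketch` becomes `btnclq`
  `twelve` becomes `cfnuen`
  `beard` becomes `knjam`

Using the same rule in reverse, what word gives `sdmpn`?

It's a constant shift of +9 (ROT9).
Reversing it on sdmpn: s−9=j, d−9=u, m−9=d, p−9=g, n−9=e.

judge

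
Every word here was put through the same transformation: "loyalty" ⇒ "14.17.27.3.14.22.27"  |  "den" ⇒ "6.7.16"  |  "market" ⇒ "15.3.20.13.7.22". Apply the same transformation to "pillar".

18.11.14.14.3.20

l is letter #12 and maps to 14: an offset of 2. Letters become their 1-based position plus 2 (so a→3, b→4, …).
For pillar: p=16→18, i=9→11, l=12→14, l=12→14, a=1→3, r=18→20.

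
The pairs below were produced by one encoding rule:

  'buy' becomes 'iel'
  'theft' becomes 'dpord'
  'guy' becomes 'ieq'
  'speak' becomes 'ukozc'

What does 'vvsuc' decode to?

The output letters match the input read backwards, each shifted +10: buy reversed is yub. Read the word backwards and shift each letter +10.
Undoing it on vvsuc: shift back: v−10=l, v−10=l, s−10=i, u−10=k, c−10=s → lliks; then reverse → skill.

skill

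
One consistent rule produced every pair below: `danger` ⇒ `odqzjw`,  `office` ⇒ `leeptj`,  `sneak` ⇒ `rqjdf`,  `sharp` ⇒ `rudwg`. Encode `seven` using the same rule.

d(3)→o(14) and a(0)→d(3) fit y≡21x+3 (mod 26); the inverse of 21 mod 26 is 5. Treating letters as 0–25, the rule is x ↦ 21x + 3 (mod 26).
On seven: s(18)→21·18+3≡17=r; e(4)→21·4+3≡9=j; v(21)→21·21+3≡2=c; e(4)→21·4+3≡9=j; n(13)→21·13+3≡16=q (all mod 26).

rjcjq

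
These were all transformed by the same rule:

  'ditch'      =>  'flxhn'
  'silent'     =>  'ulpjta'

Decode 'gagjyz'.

In ditch: d→f is +2, i→l is +3, t→x is +4, c→h is +5 — the shift increases by 1 each position. The shift increases by 1 at each position, starting from +2: 2, 3, 4, ….
Decoding gagjyz: g−2=e, a−3=x, g−4=c, j−5=e, y−6=s, z−7=s.

excess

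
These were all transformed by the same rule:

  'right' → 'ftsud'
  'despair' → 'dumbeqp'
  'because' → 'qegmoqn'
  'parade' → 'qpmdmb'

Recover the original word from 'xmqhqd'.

The output letters match the input read backwards, each shifted +12: right reversed is thgir. Two steps: reverse the string, then apply a Caesar shift of +12.
Undoing it on xmqhqd: shift back: x−12=l, m−12=a, q−12=e, h−12=v, q−12=e, d−12=r → laever; then reverse → reveal.

reveal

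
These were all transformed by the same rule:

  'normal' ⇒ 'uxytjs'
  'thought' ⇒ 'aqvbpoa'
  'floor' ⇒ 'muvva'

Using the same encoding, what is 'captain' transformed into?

Shifts by position in normal: pos 0: n→u (+7), pos 1: o→x (+9), pos 2: r→y (+7), pos 3: m→t (+7), pos 4: a→j (+9), pos 5: l→s (+7) — repeating every 3. It's a Vigenère-style cipher with numeric key [7,9,7]: position i shifts by key[i mod 3].
On captain: c+7=j, a+9=j, p+7=w, t+7=a, a+9=j, i+7=p, n+7=u.

jjwajpu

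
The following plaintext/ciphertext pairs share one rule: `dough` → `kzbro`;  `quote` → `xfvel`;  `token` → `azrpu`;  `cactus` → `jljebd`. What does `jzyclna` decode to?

It's a Vigenère-style cipher with numeric key [7,11]: position i shifts by key[i mod 2].
Reversing it on jzyclna: j−7=c, z−11=o, y−7=r, c−11=r, l−7=e, n−11=c, a−7=t.

correct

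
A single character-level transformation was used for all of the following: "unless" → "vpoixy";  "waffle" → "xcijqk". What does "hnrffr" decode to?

global

The shift increases by 1 at each position, starting from +1: 1, 2, 3, ….
Reversing it on hnrffr: h−1=g, n−2=l, r−3=o, f−4=b, f−5=a, r−6=l.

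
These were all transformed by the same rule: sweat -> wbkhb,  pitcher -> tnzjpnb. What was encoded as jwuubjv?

frontal

In sweat: s→w is +4, w→b is +5, e→k is +6, a→h is +7 — the shift increases by 1 each position. The shift increases by 1 at each position, starting from +4: 4, 5, 6, ….
Undoing it on jwuubjv: j−4=f, w−5=r, u−6=o, u−7=n, b−8=t, j−9=a, v−10=l.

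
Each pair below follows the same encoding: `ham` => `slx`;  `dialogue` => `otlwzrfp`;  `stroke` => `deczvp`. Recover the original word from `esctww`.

thrill

Every letter moves 11 places later in the alphabet, wrapping around z→a.
Undoing it on esctww: e−11=t, s−11=h, c−11=r, t−11=i, w−11=l, w−11=l.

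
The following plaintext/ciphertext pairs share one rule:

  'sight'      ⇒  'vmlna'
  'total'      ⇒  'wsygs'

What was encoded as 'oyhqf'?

lucky

In sight: s→v is +3, i→m is +4, g→l is +5, h→n is +6 — the shift increases by 1 each position. Letter i (0-indexed) is shifted by i+3, so successive shifts are 3, 4, 5, ….
Decoding oyhqf: o−3=l, y−4=u, h−5=c, q−6=k, f−7=y.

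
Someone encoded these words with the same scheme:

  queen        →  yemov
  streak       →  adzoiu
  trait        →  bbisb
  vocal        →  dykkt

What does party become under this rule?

It's a Vigenère-style cipher with numeric key [8,10]: position i shifts by key[i mod 2].
Applying it to party: p+8=x, a+10=k, r+8=z, t+10=d, y+8=g.

xkzdg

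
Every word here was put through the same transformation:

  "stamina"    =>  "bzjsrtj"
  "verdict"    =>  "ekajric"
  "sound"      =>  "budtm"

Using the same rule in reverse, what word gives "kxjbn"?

brave

The shifts repeat in a cycle of length 2: positions 0,1,… shift by +9, +6, then the pattern repeats.
Reversing it on kxjbn: k−9=b, x−6=r, j−9=a, b−6=v, n−9=e.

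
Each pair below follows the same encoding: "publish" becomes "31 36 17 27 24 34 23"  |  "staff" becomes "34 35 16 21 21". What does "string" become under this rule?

p is letter #16 and maps to 31: an offset of 15. Each letter is replaced by its alphabet position (a=1..z=26) + 15.
Applying it to string: s=19→34, t=20→35, r=18→33, i=9→24, n=14→29, g=7→22.

34 35 33 24 29 22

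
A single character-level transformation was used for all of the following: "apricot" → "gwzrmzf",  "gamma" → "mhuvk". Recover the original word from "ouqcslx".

In apricot: a→g is +6, p→w is +7, r→z is +8, i→r is +9 — the shift increases by 1 each position. Letter i (0-indexed) is shifted by i+6, so successive shifts are 6, 7, 8, ….
Reversing it on ouqcslx: o−6=i, u−7=n, q−8=i, c−9=t, s−10=i, l−11=a, x−12=l.

initial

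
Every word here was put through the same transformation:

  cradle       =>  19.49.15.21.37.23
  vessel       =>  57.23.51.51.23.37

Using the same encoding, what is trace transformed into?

53.49.15.19.23

The formula is n = 2×(alphabet index, a=1) + 13.
For trace: t=20→53, r=18→49, a=1→15, c=3→19, e=5→23.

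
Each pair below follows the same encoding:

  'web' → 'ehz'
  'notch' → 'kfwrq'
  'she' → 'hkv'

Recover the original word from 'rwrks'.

photo

The output letters match the input read backwards, each shifted +3: web reversed is bew. Two steps: reverse the string, then apply a Caesar shift of +3.
Undoing it on rwrks: shift back: r−3=o, w−3=t, r−3=o, k−3=h, s−3=p → otohp; then reverse → photo.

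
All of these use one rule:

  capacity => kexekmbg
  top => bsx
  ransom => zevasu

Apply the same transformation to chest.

kpiab

The shift depends on letter class: consonant c→k is +8, but vowel a→e is +4. Two shifts are in play — +4 for a/e/i/o/u, +8 for every other letter.
On chest: c(cons)+8=k, h(cons)+8=p, e(vowel)+4=i, s(cons)+8=a, t(cons)+8=b.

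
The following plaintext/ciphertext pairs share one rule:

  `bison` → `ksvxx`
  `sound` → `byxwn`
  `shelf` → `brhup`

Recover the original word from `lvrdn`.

cloud

Shifts by position in bison: pos 0: b→k (+9), pos 1: i→s (+10), pos 2: s→v (+3), pos 3: o→x (+9), pos 4: n→x (+10) — repeating every 3. A repeating key of period 3 is used — shifts +9, +10, +3 over and over.
Decoding lvrdn: l−9=c, v−10=l, r−3=o, d−9=u, n−10=d.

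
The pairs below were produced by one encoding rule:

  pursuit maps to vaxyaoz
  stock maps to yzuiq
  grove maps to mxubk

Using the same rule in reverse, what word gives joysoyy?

dismiss

Compare letters: p→v is +6, u→a is +6, r→x is +6 — a constant shift. It's a constant shift of +6 (ROT6).
Decoding joysoyy: j−6=d, o−6=i, y−6=s, s−6=m, o−6=i, y−6=s, y−6=s.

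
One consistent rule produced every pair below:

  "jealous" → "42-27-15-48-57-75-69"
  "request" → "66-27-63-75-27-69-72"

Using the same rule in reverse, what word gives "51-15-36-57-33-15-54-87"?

mahogany

j(#10)→42 and e(#5)→27: differences scale by 3, so n = 3·pos + 12. The formula is n = 3×(alphabet index, a=1) + 12.
Reversing it on 51-15-36-57-33-15-54-87: 51→(51−12)÷3=13=m, 15→(15−12)÷3=1=a, 36→(36−12)÷3=8=h, 57→(57−12)÷3=15=o, 33→(33−12)÷3=7=g, 15→(15−12)÷3=1=a, 54→(54−12)÷3=14=n, 87→(87−12)÷3=25=y.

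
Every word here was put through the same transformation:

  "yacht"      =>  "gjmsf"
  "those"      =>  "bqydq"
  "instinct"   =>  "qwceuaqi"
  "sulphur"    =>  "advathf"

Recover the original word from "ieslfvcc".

The shift increases by 1 at each position, starting from +8: 8, 9, 10, ….
Reversing it on ieslfvcc: i−8=a, e−9=v, s−10=i, l−11=a, f−12=t, v−13=i, c−14=o, c−15=n.

aviation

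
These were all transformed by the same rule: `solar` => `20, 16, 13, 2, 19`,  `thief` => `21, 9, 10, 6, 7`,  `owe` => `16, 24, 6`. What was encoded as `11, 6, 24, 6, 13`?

Each letter is replaced by its alphabet position (a=1..z=26) + 1.
Reversing it on 11, 6, 24, 6, 13: 11→(11−1)÷1=10=j, 6→(6−1)÷1=5=e, 24→(24−1)÷1=23=w, 6→(6−1)÷1=5=e, 13→(13−1)÷1=12=l.

jewel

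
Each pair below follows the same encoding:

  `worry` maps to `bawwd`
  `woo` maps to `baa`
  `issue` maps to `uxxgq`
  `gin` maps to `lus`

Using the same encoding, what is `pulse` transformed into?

The shift depends on letter class: consonant w→b is +5, but vowel o→a is +12. The rule splits by letter class: vowels +12, consonants +5.
Applying it to pulse: p(cons)+5=u, u(vowel)+12=g, l(cons)+5=q, s(cons)+5=x, e(vowel)+12=q.

ugqxq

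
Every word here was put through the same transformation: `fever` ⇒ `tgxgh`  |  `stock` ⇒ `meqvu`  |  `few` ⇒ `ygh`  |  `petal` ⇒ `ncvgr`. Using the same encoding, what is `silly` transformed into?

annku

The output letters match the input read backwards, each shifted +2: fever reversed is revef. The word is reversed, then every letter is shifted forward by 2.
On silly: reverse → yllis; then shift: y+2=a, l+2=n, l+2=n, i+2=k, s+2=u.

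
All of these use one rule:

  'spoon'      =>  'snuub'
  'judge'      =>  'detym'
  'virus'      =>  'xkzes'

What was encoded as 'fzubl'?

Treating letters as 0–25, the rule is x ↦ 19x + 14 (mod 26).
Reversing it on fzubl: f(5)→11·(5−14)≡5=f; z(25)→11·(25−14)≡17=r; u(20)→11·(20−14)≡14=o; b(1)→11·(1−14)≡13=n; l(11)→11·(11−14)≡19=t (all mod 26).

front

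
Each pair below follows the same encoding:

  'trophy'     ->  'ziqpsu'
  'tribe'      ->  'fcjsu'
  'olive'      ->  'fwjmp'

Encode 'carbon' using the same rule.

opcsbd

Read the word backwards and shift each letter +1.
Applying it to carbon: reverse → nobrac; then shift: n+1=o, o+1=p, b+1=c, r+1=s, a+1=b, c+1=d.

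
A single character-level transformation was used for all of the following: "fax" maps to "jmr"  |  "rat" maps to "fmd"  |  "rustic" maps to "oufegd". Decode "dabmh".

The output letters match the input read backwards, each shifted +12: fax reversed is xaf. Two steps: reverse the string, then apply a Caesar shift of +12.
Decoding dabmh: shift back: d−12=r, a−12=o, b−12=p, m−12=a, h−12=v → ropav; then reverse → vapor.

vapor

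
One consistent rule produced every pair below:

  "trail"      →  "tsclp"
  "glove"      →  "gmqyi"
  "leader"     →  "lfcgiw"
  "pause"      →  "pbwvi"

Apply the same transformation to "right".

In trail: t→t is +0, r→s is +1, a→c is +2, i→l is +3 — the shift increases by 1 each position. Each letter shifts forward by its position index (0, 1, 2, …) — the shift grows by one for each successive letter.
For right: r+0=r, i+1=j, g+2=i, h+3=k, t+4=x.

rjikx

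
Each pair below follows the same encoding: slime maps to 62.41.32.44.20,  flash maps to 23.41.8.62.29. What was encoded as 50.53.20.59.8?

opera

With a=1..z=26, the number is 3·pos + 5.
Undoing it on 50.53.20.59.8: 50→(50−5)÷3=15=o, 53→(53−5)÷3=16=p, 20→(20−5)÷3=5=e, 59→(59−5)÷3=18=r, 8→(8−5)÷3=1=a.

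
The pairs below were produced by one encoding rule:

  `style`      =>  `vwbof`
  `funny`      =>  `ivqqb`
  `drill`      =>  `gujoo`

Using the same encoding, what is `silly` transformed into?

Two shifts are in play — +1 for a/e/i/o/u, +3 for every other letter.
On silly: s(cons)+3=v, i(vowel)+1=j, l(cons)+3=o, l(cons)+3=o, y(cons)+3=b.

vjoob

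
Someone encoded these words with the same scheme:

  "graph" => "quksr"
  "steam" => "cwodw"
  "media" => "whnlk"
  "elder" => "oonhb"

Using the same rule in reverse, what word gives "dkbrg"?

throw

Shifts by position in graph: pos 0: g→q (+10), pos 1: r→u (+3), pos 2: a→k (+10), pos 3: p→s (+3) — repeating every 2. It's a Vigenère-style cipher with numeric key [10,3]: position i shifts by key[i mod 2].
Undoing it on dkbrg: d−10=t, k−3=h, b−10=r, r−3=o, g−10=w.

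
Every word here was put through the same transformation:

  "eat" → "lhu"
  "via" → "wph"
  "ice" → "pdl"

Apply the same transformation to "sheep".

The rule splits by letter class: vowels +7, consonants +1.
On sheep: s(cons)+1=t, h(cons)+1=i, e(vowel)+7=l, e(vowel)+7=l, p(cons)+1=q.

tillq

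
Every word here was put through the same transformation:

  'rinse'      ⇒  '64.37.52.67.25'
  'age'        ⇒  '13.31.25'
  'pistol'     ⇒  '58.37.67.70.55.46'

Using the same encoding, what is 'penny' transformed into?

58.25.52.52.85

r(#18)→64 and i(#9)→37: differences scale by 3, so n = 3·pos + 10. The formula is n = 3×(alphabet index, a=1) + 10.
On penny: p=16→58, e=5→25, n=14→52, n=14→52, y=25→85.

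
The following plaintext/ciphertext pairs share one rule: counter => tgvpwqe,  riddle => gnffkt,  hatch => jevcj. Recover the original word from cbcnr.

Read the word backwards and shift each letter +2.
Undoing it on cbcnr: shift back: c−2=a, b−2=z, c−2=a, n−2=l, r−2=p → azalp; then reverse → plaza.

plaza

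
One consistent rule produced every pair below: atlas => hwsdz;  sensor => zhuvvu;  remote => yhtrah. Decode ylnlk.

rigid

A repeating key of period 2 is used — shifts +7, +3 over and over.
Reversing it on ylnlk: y−7=r, l−3=i, n−7=g, l−3=i, k−7=d.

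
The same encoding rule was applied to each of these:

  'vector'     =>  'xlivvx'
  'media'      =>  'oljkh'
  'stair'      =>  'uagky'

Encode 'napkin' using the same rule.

Shifts by position in vector: pos 0: v→x (+2), pos 1: e→l (+7), pos 2: c→i (+6), pos 3: t→v (+2), pos 4: o→v (+7), pos 5: r→x (+6) — repeating every 3. A repeating key of period 3 is used — shifts +2, +7, +6 over and over.
On napkin: n+2=p, a+7=h, p+6=v, k+2=m, i+7=p, n+6=t.

phvmpt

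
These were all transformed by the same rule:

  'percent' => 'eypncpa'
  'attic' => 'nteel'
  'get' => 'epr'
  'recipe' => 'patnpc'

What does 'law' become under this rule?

The output letters match the input read backwards, each shifted +11: percent reversed is tnecrep. The word is reversed, then every letter is shifted forward by 11.
On law: reverse → wal; then shift: w+11=h, a+11=l, l+11=w.

hlw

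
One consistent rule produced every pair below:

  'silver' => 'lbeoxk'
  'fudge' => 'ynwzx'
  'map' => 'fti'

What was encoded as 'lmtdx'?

Compare letters: s→l is +19, i→b is +19, l→e is +19 — a constant shift. Each letter is shifted forward by 19 in the alphabet (a Caesar shift of +19).
Reversing it on lmtdx: l−19=s, m−19=t, t−19=a, d−19=k, x−19=e.

stake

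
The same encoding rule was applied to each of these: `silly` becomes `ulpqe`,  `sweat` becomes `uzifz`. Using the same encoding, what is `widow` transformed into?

Each letter shifts forward by (position + 2), i.e. 2, 3, 4, … — the shift grows by one for each successive letter.
On widow: w+2=y, i+3=l, d+4=h, o+5=t, w+6=c.

ylhtc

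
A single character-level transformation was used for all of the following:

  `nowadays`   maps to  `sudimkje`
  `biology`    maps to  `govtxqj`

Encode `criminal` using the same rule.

hxpurxlx

In nowadays: n→s is +5, o→u is +6, w→d is +7, a→i is +8 — the shift increases by 1 each position. Letter i (0-indexed) is shifted by i+5, so successive shifts are 5, 6, 7, ….
Applying it to criminal: c+5=h, r+6=x, i+7=p, m+8=u, i+9=r, n+10=x, a+11=l, l+12=x.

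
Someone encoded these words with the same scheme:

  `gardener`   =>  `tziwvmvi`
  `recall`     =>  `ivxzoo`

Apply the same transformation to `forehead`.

Each pair mirrors across the alphabet (g↔t, a↔z, r↔i): positions sum to 25. This is the alphabet-reversal cipher (Atbash): a becomes z, b becomes y, etc.
On forehead: f↔u, o↔l, r↔i, e↔v, h↔s, e↔v, a↔z, d↔w.

ulivsvzw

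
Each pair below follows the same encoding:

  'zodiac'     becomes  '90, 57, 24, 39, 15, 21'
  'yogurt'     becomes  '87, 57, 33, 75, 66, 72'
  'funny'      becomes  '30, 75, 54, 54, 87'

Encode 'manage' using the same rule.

51, 15, 54, 15, 33, 27

z(#26)→90 and o(#15)→57: differences scale by 3, so n = 3·pos + 12. Each letter becomes 3×(its alphabet position, a=1..z=26) + 12.
On manage: m=13→51, a=1→15, n=14→54, a=1→15, g=7→33, e=5→27.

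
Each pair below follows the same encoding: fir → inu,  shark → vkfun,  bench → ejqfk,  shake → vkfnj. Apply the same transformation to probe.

sutej

The shift depends on letter class: consonant f→i is +3, but vowel i→n is +5. The rule splits by letter class: vowels +5, consonants +3.
For probe: p(cons)+3=s, r(cons)+3=u, o(vowel)+5=t, b(cons)+3=e, e(vowel)+5=j.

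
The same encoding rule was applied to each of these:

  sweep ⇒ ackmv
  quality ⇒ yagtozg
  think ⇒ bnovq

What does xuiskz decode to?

Shifts by position in sweep: pos 0: s→a (+8), pos 1: w→c (+6), pos 2: e→k (+6), pos 3: e→m (+8), pos 4: p→v (+6) — repeating every 3. It's a Vigenère-style cipher with numeric key [8,6,6]: position i shifts by key[i mod 3].
Decoding xuiskz: x−8=p, u−6=o, i−6=c, s−8=k, k−6=e, z−6=t.

pocket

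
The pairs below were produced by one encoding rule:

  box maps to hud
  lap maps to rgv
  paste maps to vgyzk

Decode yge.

say

Compare letters: b→h is +6, o→u is +6, x→d is +6 — a constant shift. It's a constant shift of +6 (ROT6).
Undoing it on yge: y−6=s, g−6=a, e−6=y.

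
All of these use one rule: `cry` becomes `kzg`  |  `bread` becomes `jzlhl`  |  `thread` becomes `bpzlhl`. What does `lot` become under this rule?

tvb

Two shifts are in play — +7 for a/e/i/o/u, +8 for every other letter.
Applying it to lot: l(cons)+8=t, o(vowel)+7=v, t(cons)+8=b.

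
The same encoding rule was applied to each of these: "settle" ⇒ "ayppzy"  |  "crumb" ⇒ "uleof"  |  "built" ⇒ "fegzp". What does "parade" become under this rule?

hqlqjy

s(18)→a(0) and e(4)→y(24) fit y≡15x+16 (mod 26); the inverse of 15 mod 26 is 7. Treating letters as 0–25, the rule is x ↦ 15x + 16 (mod 26).
Applying it to parade: p(15)→15·15+16≡7=h; a(0)→15·0+16≡16=q; r(17)→15·17+16≡11=l; a(0)→15·0+16≡16=q; d(3)→15·3+16≡9=j; e(4)→15·4+16≡24=y (all mod 26).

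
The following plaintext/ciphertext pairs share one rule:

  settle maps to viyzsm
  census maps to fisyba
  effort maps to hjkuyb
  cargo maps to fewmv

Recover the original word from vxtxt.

storm

In settle: s→v is +3, e→i is +4, t→y is +5, t→z is +6 — the shift increases by 1 each position. Each letter shifts forward by (position + 3), i.e. 3, 4, 5, … — the shift grows by one for each successive letter.
Reversing it on vxtxt: v−3=s, x−4=t, t−5=o, x−6=r, t−7=m.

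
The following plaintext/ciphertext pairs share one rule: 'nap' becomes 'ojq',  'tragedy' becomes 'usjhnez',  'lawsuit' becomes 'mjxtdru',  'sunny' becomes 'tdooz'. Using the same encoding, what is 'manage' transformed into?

The shift depends on letter class: consonant n→o is +1, but vowel a→j is +9. Vowels shift forward by 9 and consonants shift forward by 1.
Applying it to manage: m(cons)+1=n, a(vowel)+9=j, n(cons)+1=o, a(vowel)+9=j, g(cons)+1=h, e(vowel)+9=n.

njojhn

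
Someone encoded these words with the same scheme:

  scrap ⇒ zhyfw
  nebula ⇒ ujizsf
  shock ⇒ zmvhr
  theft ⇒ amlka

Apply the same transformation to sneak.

zslfr

Shifts by position in scrap: pos 0: s→z (+7), pos 1: c→h (+5), pos 2: r→y (+7), pos 3: a→f (+5) — repeating every 2. The shifts repeat in a cycle of length 2: positions 0,1,… shift by +7, +5, then the pattern repeats.
On sneak: s+7=z, n+5=s, e+7=l, a+5=f, k+7=r.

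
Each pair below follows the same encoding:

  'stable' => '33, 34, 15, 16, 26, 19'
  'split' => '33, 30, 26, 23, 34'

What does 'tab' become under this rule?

s is letter #19 and maps to 33: an offset of 14. The number is (letter's place in the alphabet, a=1) + 14.
On tab: t=20→34, a=1→15, b=2→16.

34, 15, 16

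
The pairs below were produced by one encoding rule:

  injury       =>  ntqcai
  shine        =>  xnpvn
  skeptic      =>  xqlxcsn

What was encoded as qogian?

lizard

Letter i (0-indexed) is shifted by i+5, so successive shifts are 5, 6, 7, ….
Decoding qogian: q−5=l, o−6=i, g−7=z, i−8=a, a−9=r, n−10=d.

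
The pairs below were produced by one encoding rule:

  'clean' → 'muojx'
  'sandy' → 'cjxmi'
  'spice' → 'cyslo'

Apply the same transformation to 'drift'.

Shifts by position in clean: pos 0: c→m (+10), pos 1: l→u (+9), pos 2: e→o (+10), pos 3: a→j (+9) — repeating every 2. It's a Vigenère-style cipher with numeric key [10,9]: position i shifts by key[i mod 2].
For drift: d+10=n, r+9=a, i+10=s, f+9=o, t+10=d.

nasod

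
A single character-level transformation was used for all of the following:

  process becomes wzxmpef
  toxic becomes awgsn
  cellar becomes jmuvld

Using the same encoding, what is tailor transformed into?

airvzd

The shift increases by 1 at each position, starting from +7: 7, 8, 9, ….
For tailor: t+7=a, a+8=i, i+9=r, l+10=v, o+11=z, r+12=d.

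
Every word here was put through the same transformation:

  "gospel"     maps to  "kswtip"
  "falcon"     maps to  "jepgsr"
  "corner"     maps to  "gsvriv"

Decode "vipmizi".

Compare letters: g→k is +4, o→s is +4, s→w is +4 — a constant shift. Every letter moves 4 places later in the alphabet, wrapping around z→a.
Decoding vipmizi: v−4=r, i−4=e, p−4=l, m−4=i, i−4=e, z−4=v, i−4=e.

relieve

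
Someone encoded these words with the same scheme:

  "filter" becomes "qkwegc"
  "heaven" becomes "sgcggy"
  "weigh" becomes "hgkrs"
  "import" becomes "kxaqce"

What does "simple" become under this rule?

The shift depends on letter class: consonant f→q is +11, but vowel i→k is +2. Vowels shift forward by 2 and consonants shift forward by 11.
On simple: s(cons)+11=d, i(vowel)+2=k, m(cons)+11=x, p(cons)+11=a, l(cons)+11=w, e(vowel)+2=g.

dkxawg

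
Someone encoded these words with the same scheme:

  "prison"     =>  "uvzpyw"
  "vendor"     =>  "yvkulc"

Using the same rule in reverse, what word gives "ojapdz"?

switch

The output letters match the input read backwards, each shifted +7: prison reversed is nosirp. Two steps: reverse the string, then apply a Caesar shift of +7.
Undoing it on ojapdz: shift back: o−7=h, j−7=c, a−7=t, p−7=i, d−7=w, z−7=s → hctiws; then reverse → switch.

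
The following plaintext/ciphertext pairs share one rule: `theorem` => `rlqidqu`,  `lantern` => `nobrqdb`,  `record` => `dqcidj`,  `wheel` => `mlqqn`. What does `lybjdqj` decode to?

hundred

t(19)→r(17) and h(7)→l(11) fit y≡7x+14 (mod 26); the inverse of 7 mod 26 is 15. Treating letters as 0–25, the rule is x ↦ 7x + 14 (mod 26).
Undoing it on lybjdqj: l(11)→15·(11−14)≡7=h; y(24)→15·(24−14)≡20=u; b(1)→15·(1−14)≡13=n; j(9)→15·(9−14)≡3=d; d(3)→15·(3−14)≡17=r; q(16)→15·(16−14)≡4=e; j(9)→15·(9−14)≡3=d (all mod 26).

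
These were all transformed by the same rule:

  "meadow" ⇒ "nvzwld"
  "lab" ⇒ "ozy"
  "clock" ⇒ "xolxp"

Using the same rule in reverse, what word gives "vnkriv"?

empire

Each pair mirrors across the alphabet (m↔n, e↔v, a↔z): positions sum to 25. Letters are reflected about the middle of the alphabet (position → 25−position): Atbash.
Reversing it on vnkriv: v↔e, n↔m, k↔p, r↔i, i↔r, v↔e.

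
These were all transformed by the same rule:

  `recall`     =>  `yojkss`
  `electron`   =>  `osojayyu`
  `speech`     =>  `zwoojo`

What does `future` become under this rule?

The shift depends on letter class: consonant r→y is +7, but vowel e→o is +10. The rule splits by letter class: vowels +10, consonants +7.
Applying it to future: f(cons)+7=m, u(vowel)+10=e, t(cons)+7=a, u(vowel)+10=e, r(cons)+7=y, e(vowel)+10=o.

meaeyo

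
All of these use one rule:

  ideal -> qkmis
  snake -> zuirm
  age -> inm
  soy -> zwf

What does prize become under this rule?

wyqgm

The shift depends on letter class: consonant d→k is +7, but vowel i→q is +8. The rule splits by letter class: vowels +8, consonants +7.
Applying it to prize: p(cons)+7=w, r(cons)+7=y, i(vowel)+8=q, z(cons)+7=g, e(vowel)+8=m.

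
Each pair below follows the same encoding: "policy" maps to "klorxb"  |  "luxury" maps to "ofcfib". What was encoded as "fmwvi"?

Each pair mirrors across the alphabet (p↔k, o↔l, l↔o): positions sum to 25. Each letter is replaced by its mirror in the alphabet: a↔z, b↔y, c↔x, and so on (the Atbash cipher).
Undoing it on fmwvi: f↔u, m↔n, w↔d, v↔e, i↔r.

under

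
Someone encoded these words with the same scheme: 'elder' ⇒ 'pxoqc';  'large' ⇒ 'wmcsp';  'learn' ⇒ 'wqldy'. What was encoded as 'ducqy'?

siren

Shifts by position in elder: pos 0: e→p (+11), pos 1: l→x (+12), pos 2: d→o (+11), pos 3: e→q (+12) — repeating every 2. The shifts repeat in a cycle of length 2: positions 0,1,… shift by +11, +12, then the pattern repeats.
Reversing it on ducqy: d−11=s, u−12=i, c−11=r, q−12=e, y−11=n.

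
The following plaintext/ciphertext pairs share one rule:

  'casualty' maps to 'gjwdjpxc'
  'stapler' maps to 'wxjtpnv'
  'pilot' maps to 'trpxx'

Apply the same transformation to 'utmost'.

Two shifts are in play — +9 for a/e/i/o/u, +4 for every other letter.
On utmost: u(vowel)+9=d, t(cons)+4=x, m(cons)+4=q, o(vowel)+9=x, s(cons)+4=w, t(cons)+4=x.

dxqxwx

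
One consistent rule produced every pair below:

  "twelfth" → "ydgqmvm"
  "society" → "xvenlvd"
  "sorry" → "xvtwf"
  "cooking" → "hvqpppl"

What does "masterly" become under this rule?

rhuyltqf

Shifts by position in twelfth: pos 0: t→y (+5), pos 1: w→d (+7), pos 2: e→g (+2), pos 3: l→q (+5), pos 4: f→m (+7), pos 5: t→v (+2) — repeating every 3. A repeating key of period 3 is used — shifts +5, +7, +2 over and over.
On masterly: m+5=r, a+7=h, s+2=u, t+5=y, e+7=l, r+2=t, l+5=q, y+7=f.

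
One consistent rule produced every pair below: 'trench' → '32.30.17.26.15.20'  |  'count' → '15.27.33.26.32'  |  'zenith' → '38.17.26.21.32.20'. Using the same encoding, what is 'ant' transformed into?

t is letter #20 and maps to 32: an offset of 12. Each letter is replaced by its alphabet position (a=1..z=26) + 12.
For ant: a=1→13, n=14→26, t=20→32.

13.26.32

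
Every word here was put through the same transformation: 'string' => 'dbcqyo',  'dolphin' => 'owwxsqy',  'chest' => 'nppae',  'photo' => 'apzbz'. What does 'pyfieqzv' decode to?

equation

It's a Vigenère-style cipher with numeric key [11,8]: position i shifts by key[i mod 2].
Reversing it on pyfieqzv: p−11=e, y−8=q, f−11=u, i−8=a, e−11=t, q−8=i, z−11=o, v−8=n.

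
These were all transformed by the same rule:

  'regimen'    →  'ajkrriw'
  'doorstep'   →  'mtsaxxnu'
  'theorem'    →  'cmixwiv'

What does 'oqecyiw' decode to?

Shifts by position in regimen: pos 0: r→a (+9), pos 1: e→j (+5), pos 2: g→k (+4), pos 3: i→r (+9), pos 4: m→r (+5), pos 5: e→i (+4) — repeating every 3. The shifts repeat in a cycle of length 3: positions 0,1,… shift by +9, +5, +4, then the pattern repeats.
Reversing it on oqecyiw: o−9=f, q−5=l, e−4=a, c−9=t, y−5=t, i−4=e, w−9=n.

flatten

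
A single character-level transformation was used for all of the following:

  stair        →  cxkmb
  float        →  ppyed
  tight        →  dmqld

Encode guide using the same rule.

A repeating key of period 2 is used — shifts +10, +4 over and over.
For guide: g+10=q, u+4=y, i+10=s, d+4=h, e+10=o.

qysho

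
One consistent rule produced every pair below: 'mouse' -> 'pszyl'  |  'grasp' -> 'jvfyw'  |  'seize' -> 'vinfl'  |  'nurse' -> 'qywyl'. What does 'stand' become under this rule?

vxftk

Each letter shifts forward by (position + 3), i.e. 3, 4, 5, … — the shift grows by one for each successive letter.
Applying it to stand: s+3=v, t+4=x, a+5=f, n+6=t, d+7=k.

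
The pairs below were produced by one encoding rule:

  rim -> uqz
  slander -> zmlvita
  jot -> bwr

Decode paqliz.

The output letters match the input read backwards, each shifted +8: rim reversed is mir. Two steps: reverse the string, then apply a Caesar shift of +8.
Decoding paqliz: shift back: p−8=h, a−8=s, q−8=i, l−8=d, i−8=a, z−8=r → hsidar; then reverse → radish.

radish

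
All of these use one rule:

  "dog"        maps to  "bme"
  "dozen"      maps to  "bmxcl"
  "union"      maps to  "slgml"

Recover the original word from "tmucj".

vowel

It's a constant shift of +24 (ROT24).
Decoding tmucj: t−24=v, m−24=o, u−24=w, c−24=e, j−24=l.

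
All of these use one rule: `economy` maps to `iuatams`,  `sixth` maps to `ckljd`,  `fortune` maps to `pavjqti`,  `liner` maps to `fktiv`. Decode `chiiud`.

speech

This is an affine cipher: with a=0,…,z=25, each position x becomes (7x+6) mod 26.
Reversing it on chiiud: c(2)→15·(2−6)≡18=s; h(7)→15·(7−6)≡15=p; i(8)→15·(8−6)≡4=e; i(8)→15·(8−6)≡4=e; u(20)→15·(20−6)≡2=c; d(3)→15·(3−6)≡7=h (all mod 26).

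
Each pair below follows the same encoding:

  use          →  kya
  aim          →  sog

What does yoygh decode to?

basis

The output letters match the input read backwards, each shifted +6: use reversed is esu. Read the word backwards and shift each letter +6.
Undoing it on yoygh: shift back: y−6=s, o−6=i, y−6=s, g−6=a, h−6=b → sisab; then reverse → basis.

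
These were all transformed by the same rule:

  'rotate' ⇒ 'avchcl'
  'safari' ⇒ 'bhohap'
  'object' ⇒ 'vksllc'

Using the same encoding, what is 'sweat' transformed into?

The shift depends on letter class: consonant r→a is +9, but vowel o→v is +7. The rule splits by letter class: vowels +7, consonants +9.
For sweat: s(cons)+9=b, w(cons)+9=f, e(vowel)+7=l, a(vowel)+7=h, t(cons)+9=c.

bflhc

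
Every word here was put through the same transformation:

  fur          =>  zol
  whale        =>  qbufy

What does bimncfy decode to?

Each letter is shifted forward by 20 in the alphabet (a Caesar shift of +20).
Undoing it on bimncfy: b−20=h, i−20=o, m−20=s, n−20=t, c−20=i, f−20=l, y−20=e.

hostile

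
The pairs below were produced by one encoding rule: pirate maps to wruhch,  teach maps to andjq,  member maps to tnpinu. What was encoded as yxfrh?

Shifts by position in pirate: pos 0: p→w (+7), pos 1: i→r (+9), pos 2: r→u (+3), pos 3: a→h (+7), pos 4: t→c (+9), pos 5: e→h (+3) — repeating every 3. The shifts repeat in a cycle of length 3: positions 0,1,… shift by +7, +9, +3, then the pattern repeats.
Reversing it on yxfrh: y−7=r, x−9=o, f−3=c, r−7=k, h−9=y.

rocky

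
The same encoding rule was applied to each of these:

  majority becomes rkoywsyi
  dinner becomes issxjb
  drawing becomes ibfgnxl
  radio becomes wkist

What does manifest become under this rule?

A repeating key of period 2 is used — shifts +5, +10 over and over.
Applying it to manifest: m+5=r, a+10=k, n+5=s, i+10=s, f+5=k, e+10=o, s+5=x, t+10=d.

rksskoxd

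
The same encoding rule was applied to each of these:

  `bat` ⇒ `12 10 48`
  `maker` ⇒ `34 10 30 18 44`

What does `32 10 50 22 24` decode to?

b(#2)→12 and a(#1)→10: differences scale by 2, so n = 2·pos + 8. Each letter becomes 2×(its alphabet position, a=1..z=26) + 8.
Decoding 32 10 50 22 24: 32→(32−8)÷2=12=l, 10→(10−8)÷2=1=a, 50→(50−8)÷2=21=u, 22→(22−8)÷2=7=g, 24→(24−8)÷2=8=h.

laugh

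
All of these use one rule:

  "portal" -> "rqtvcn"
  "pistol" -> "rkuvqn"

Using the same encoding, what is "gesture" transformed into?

iguvwtg

Compare letters: p→r is +2, o→q is +2, r→t is +2 — a constant shift. Every letter moves 2 places later in the alphabet, wrapping around z→a.
For gesture: g+2=i, e+2=g, s+2=u, t+2=v, u+2=w, r+2=t, e+2=g.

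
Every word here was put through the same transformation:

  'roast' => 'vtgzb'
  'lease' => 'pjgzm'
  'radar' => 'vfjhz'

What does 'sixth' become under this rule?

wndap

In roast: r→v is +4, o→t is +5, a→g is +6, s→z is +7 — the shift increases by 1 each position. The shift increases by 1 at each position, starting from +4: 4, 5, 6, ….
On sixth: s+4=w, i+5=n, x+6=d, t+7=a, h+8=p.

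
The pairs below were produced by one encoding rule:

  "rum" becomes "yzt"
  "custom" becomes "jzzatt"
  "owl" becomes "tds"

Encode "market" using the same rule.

tfyrja

Vowels shift forward by 5 and consonants shift forward by 7.
Applying it to market: m(cons)+7=t, a(vowel)+5=f, r(cons)+7=y, k(cons)+7=r, e(vowel)+5=j, t(cons)+7=a.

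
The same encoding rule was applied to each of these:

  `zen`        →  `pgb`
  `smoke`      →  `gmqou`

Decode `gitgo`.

merge

The word is reversed, then every letter is shifted forward by 2.
Decoding gitgo: shift back: g−2=e, i−2=g, t−2=r, g−2=e, o−2=m → egrem; then reverse → merge.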